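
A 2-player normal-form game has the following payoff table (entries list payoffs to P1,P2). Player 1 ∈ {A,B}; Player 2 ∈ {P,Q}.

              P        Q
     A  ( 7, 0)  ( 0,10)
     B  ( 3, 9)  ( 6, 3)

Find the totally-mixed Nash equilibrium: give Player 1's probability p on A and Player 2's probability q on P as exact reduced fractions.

P1 indiff ⇒ q·7+(1-q)·0 = q·3+(1-q)·6 ⇒ q(4) = (1-q)(6) ⇒ q = 3/5
P2 indiff ⇒ p·0+(1-p)·9 = p·10+(1-p)·3 ⇒ p(-10) = (1-p)(-6) ⇒ p = 3/8

p=3/8, q=3/5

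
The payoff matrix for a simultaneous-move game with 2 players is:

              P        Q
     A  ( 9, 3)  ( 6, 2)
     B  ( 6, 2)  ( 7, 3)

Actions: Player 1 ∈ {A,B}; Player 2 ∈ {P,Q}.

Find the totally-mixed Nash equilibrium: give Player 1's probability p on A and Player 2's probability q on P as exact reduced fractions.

(p,q) = (1/2, 1/4)

P1 indiff ⇒ q·9+(1-q)·6 = q·6+(1-q)·7 ⇒ q(3) = (1-q)(1) ⇒ q = 1/4
P2 indiff ⇒ p·3+(1-p)·2 = p·2+(1-p)·3 ⇒ p(1) = (1-p)(1) ⇒ p = 1/2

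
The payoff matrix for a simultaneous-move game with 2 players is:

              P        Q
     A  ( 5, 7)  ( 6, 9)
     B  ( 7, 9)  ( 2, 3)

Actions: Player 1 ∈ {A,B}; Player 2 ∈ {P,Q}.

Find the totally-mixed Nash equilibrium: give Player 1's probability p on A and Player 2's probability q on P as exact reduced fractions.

P1 mixes 3/4 on A; P2 mixes 2/3 on P

P1 indiff ⇒ q·5+(1-q)·6 = q·7+(1-q)·2 ⇒ q(-2) = (1-q)(-4) ⇒ q = 2/3
P2 indiff ⇒ p·7+(1-p)·9 = p·9+(1-p)·3 ⇒ p(-2) = (1-p)(-6) ⇒ p = 3/4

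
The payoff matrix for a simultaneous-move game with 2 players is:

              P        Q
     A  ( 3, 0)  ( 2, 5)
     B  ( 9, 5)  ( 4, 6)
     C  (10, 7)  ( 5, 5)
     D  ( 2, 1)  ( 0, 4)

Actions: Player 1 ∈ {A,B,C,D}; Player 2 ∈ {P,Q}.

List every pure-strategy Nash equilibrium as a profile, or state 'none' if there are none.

(A,P): not NE [P1→C gives 10>3; P2→Q gives 5>0]
(A,Q): not NE [P1→C gives 5>2]
(B,P): not NE [P1→C gives 10>9; P2→Q gives 6>5]
(B,Q): not NE [P1→C gives 5>4]
(C,P): NE
(C,Q): not NE [P2→P gives 7>5]
(D,P): not NE [P1→C gives 10>2; P2→Q gives 4>1]
(D,Q): not NE [P1→C gives 5>0]

PSNE = {(C,P)}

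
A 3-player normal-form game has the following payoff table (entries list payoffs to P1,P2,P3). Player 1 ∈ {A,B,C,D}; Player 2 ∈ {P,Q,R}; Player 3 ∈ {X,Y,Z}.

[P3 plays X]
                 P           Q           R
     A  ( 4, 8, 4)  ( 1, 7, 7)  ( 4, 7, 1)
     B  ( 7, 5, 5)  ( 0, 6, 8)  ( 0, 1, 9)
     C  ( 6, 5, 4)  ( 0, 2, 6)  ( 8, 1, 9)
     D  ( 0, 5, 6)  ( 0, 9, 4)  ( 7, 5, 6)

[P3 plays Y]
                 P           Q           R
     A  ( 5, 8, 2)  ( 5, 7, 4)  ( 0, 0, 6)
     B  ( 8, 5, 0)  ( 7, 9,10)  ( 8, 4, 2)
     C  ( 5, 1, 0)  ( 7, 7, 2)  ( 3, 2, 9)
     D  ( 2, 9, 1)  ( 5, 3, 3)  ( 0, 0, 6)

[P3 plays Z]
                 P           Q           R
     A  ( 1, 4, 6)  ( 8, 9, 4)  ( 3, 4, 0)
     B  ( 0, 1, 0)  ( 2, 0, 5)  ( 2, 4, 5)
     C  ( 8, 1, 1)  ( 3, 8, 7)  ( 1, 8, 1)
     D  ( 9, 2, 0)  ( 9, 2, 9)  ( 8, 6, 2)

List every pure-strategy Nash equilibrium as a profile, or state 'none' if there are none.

(A,P,X): not NE [P1→B gives 7>4; P3→Z gives 6>4]
(A,P,Y): not NE [P1→B gives 8>5; P3→Z gives 6>2]
(A,P,Z): not NE [P1→D gives 9>1; P2→Q gives 9>4]
(A,Q,X): not NE [P2→P gives 8>7]
(A,Q,Y): not NE [P1→C gives 7>5; P2→P gives 8>7; P3→X gives 7>4]
(A,Q,Z): not NE [P1→D gives 9>8; P3→X gives 7>4]
(A,R,X): not NE [P1→C gives 8>4; P2→P gives 8>7; P3→Y gives 6>1]
(A,R,Y): not NE [P1→B gives 8>0; P2→P gives 8>0]
(A,R,Z): not NE [P1→D gives 8>3; P2→Q gives 9>4; P3→Y gives 6>0]
(B,P,X): not NE [P2→Q gives 6>5]
(B,P,Y): not NE [P2→Q gives 9>5; P3→X gives 5>0]
(B,P,Z): not NE [P1→D gives 9>0; P2→R gives 4>1; P3→X gives 5>0]
(B,Q,X): not NE [P1→A gives 1>0; P3→Y gives 10>8]
(B,Q,Y): NE
(B,Q,Z): not NE [P1→D gives 9>2; P2→R gives 4>0; P3→Y gives 10>5]
(B,R,X): not NE [P1→C gives 8>0; P2→Q gives 6>1]
(B,R,Y): not NE [P2→Q gives 9>4; P3→X gives 9>2]
(B,R,Z): not NE [P1→D gives 8>2; P3→X gives 9>5]
(C,P,X): not NE [P1→B gives 7>6]
(C,P,Y): not NE [P1→B gives 8>5; P2→Q gives 7>1; P3→X gives 4>0]
(C,P,Z): not NE [P1→D gives 9>8; P2→R gives 8>1; P3→X gives 4>1]
(C,Q,X): not NE [P1→A gives 1>0; P2→P gives 5>2; P3→Z gives 7>6]
(C,Q,Y): not NE [P3→Z gives 7>2]
(C,Q,Z): not NE [P1→D gives 9>3]
(C,R,X): not NE [P2→P gives 5>1]
(C,R,Y): not NE [P1→B gives 8>3; P2→Q gives 7>2]
(C,R,Z): not NE [P1→D gives 8>1; P3→Y gives 9>1]
(D,P,X): not NE [P1→B gives 7>0; P2→Q gives 9>5]
(D,P,Y): not NE [P1→B gives 8>2; P3→X gives 6>1]
(D,P,Z): not NE [P2→R gives 6>2; P3→X gives 6>0]
(D,Q,X): not NE [P1→A gives 1>0; P3→Z gives 9>4]
(D,Q,Y): not NE [P1→C gives 7>5; P2→P gives 9>3; P3→Z gives 9>3]
(D,Q,Z): not NE [P2→R gives 6>2]
(D,R,X): not NE [P1→C gives 8>7; P2→Q gives 9>5]
(D,R,Y): not NE [P1→B gives 8>0; P2→P gives 9>0]
(D,R,Z): not NE [P3→Y gives 6>2]

NE set: (B,Q,Y)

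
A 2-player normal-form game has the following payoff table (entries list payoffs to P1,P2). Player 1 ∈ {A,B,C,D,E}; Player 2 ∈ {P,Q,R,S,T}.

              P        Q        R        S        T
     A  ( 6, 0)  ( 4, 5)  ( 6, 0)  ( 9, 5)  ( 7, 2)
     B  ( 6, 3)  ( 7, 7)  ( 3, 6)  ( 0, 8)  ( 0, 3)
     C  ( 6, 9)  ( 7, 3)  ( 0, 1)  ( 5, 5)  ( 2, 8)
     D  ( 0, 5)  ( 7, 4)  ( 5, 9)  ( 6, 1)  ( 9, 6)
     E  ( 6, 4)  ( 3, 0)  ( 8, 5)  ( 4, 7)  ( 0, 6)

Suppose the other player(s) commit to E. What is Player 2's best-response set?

BR_2 = {S}

u_2(P vs E) = 4
u_2(Q vs E) = 0
u_2(R vs E) = 5
u_2(S vs E) = 7
u_2(T vs E) = 6
max payoff 7 at {S}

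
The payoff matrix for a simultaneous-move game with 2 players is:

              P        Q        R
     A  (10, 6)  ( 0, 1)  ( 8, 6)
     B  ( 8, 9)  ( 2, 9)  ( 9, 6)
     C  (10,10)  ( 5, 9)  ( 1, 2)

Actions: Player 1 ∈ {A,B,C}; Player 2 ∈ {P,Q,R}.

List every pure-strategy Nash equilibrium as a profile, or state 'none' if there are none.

NE set: (A,P), (C,P)

(A,P): NE
(A,Q): not NE [P1→C gives 5>0; P2→R gives 6>1]
(A,R): not NE [P1→B gives 9>8]
(B,P): not NE [P1→C gives 10>8]
(B,Q): not NE [P1→C gives 5>2]
(B,R): not NE [P2→Q gives 9>6]
(C,P): NE
(C,Q): not NE [P2→P gives 10>9]
(C,R): not NE [P1→B gives 9>1; P2→P gives 10>2]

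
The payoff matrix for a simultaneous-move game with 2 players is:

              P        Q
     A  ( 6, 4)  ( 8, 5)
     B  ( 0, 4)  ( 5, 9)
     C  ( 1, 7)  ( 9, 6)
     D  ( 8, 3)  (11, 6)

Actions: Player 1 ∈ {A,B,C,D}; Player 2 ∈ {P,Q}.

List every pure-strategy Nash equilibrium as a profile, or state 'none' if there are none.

NE set: (D,Q)

(A,P): not NE [P1→D gives 8>6; P2→Q gives 5>4]
(A,Q): not NE [P1→D gives 11>8]
(B,P): not NE [P1→D gives 8>0; P2→Q gives 9>4]
(B,Q): not NE [P1→D gives 11>5]
(C,P): not NE [P1→D gives 8>1]
(C,Q): not NE [P1→D gives 11>9; P2→P gives 7>6]
(D,P): not NE [P2→Q gives 6>3]
(D,Q): NE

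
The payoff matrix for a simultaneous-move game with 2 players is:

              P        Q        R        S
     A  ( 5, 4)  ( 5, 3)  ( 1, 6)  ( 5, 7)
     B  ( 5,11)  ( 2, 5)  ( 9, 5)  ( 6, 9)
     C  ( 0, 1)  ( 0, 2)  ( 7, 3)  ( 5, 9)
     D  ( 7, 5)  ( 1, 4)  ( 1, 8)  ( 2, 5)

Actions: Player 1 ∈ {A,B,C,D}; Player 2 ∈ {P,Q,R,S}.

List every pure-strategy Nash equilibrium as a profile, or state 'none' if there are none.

(A,P): not NE [P1→D gives 7>5; P2→S gives 7>4]
(A,Q): not NE [P2→S gives 7>3]
(A,R): not NE [P1→B gives 9>1; P2→S gives 7>6]
(A,S): not NE [P1→B gives 6>5]
(B,P): not NE [P1→D gives 7>5]
(B,Q): not NE [P1→A gives 5>2; P2→P gives 11>5]
(B,R): not NE [P2→P gives 11>5]
(B,S): not NE [P2→P gives 11>9]
(C,P): not NE [P1→D gives 7>0; P2→S gives 9>1]
(C,Q): not NE [P1→A gives 5>0; P2→S gives 9>2]
(C,R): not NE [P1→B gives 9>7; P2→S gives 9>3]
(C,S): not NE [P1→B gives 6>5]
(D,P): not NE [P2→R gives 8>5]
(D,Q): not NE [P1→A gives 5>1; P2→R gives 8>4]
(D,R): not NE [P1→B gives 9>1]
(D,S): not NE [P1→B gives 6>2; P2→R gives 8>5]

PSNE: ∅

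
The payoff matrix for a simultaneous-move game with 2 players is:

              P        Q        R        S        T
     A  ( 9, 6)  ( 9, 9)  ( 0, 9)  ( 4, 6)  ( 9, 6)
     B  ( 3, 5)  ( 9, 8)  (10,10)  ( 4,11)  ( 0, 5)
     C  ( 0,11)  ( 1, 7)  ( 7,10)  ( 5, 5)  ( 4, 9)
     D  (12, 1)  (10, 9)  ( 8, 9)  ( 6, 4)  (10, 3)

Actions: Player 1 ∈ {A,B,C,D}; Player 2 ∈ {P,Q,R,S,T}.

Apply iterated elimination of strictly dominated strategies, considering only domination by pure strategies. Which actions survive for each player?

P1 drop A (D beats it: P:12>9 Q:10>9 R:8>0 S:6>4 T:10>9)
P1 drop C (D beats it: P:12>0 Q:10>1 R:8>7 S:6>5 T:10>4)
P2 drop P (Q beats it: B:8>5 D:9>1)
P2 drop T (Q beats it: B:8>5 D:9>3)
P1→{B,D} P2→{Q,R,S}

Survivors P1:{B,D} P2:{Q,R,S}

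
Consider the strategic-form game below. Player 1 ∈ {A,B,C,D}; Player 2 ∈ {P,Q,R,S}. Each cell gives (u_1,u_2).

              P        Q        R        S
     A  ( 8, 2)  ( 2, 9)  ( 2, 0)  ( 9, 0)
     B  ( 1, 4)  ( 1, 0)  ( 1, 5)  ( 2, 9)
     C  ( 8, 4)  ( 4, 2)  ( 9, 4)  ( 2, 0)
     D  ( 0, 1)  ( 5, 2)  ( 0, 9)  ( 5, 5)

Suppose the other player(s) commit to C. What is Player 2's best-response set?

BR_2 = {P,R}

u_2(P vs C) = 4
u_2(Q vs C) = 2
u_2(R vs C) = 4
u_2(S vs C) = 0
max payoff 4 at {P,R}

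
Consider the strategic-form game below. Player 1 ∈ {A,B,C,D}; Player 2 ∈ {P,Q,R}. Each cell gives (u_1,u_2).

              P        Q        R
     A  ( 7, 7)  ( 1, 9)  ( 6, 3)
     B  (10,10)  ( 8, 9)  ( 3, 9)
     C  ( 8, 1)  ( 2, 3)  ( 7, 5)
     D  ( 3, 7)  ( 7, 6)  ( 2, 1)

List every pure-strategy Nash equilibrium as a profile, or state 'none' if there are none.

(A,P): not NE [P1→B gives 10>7; P2→Q gives 9>7]
(A,Q): not NE [P1→B gives 8>1]
(A,R): not NE [P1→C gives 7>6; P2→Q gives 9>3]
(B,P): NE
(B,Q): not NE [P2→P gives 10>9]
(B,R): not NE [P1→C gives 7>3; P2→P gives 10>9]
(C,P): not NE [P1→B gives 10>8; P2→R gives 5>1]
(C,Q): not NE [P1→B gives 8>2; P2→R gives 5>3]
(C,R): NE
(D,P): not NE [P1→B gives 10>3]
(D,Q): not NE [P1→B gives 8>7; P2→P gives 7>6]
(D,R): not NE [P1→C gives 7>2; P2→P gives 7>1]

NE set: (B,P), (C,R)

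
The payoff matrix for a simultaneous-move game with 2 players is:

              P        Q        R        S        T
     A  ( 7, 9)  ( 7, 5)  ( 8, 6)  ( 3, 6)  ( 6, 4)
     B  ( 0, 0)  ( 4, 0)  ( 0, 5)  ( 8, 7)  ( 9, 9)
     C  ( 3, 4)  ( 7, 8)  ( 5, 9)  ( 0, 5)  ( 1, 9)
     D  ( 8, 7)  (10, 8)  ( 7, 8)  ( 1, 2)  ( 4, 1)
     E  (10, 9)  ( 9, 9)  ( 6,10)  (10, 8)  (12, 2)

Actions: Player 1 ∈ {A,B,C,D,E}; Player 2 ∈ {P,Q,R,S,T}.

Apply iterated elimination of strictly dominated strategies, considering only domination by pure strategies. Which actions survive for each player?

P1 drop B (E beats it: P:10>0 Q:9>4 R:6>0 S:10>8 T:12>9)
P1 drop C (D beats it: P:8>3 Q:10>7 R:7>5 S:1>0 T:4>1)
P2 drop S (P beats it: A:9>6 D:7>2 E:9>8)
P2 drop T (P beats it: A:9>4 D:7>1 E:9>2)
P1→{A,D,E} P2→{P,Q,R}

IESDS → P1:{A,D,E} P2:{P,Q,R}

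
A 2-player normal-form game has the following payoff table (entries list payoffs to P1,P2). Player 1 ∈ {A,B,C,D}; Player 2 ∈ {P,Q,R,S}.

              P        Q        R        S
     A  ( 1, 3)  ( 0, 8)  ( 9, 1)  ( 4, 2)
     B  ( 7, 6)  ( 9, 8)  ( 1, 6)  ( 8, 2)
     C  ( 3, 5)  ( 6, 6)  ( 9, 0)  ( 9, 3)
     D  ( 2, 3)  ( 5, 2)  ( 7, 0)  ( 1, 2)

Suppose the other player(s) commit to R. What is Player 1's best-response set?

u_1(A vs R) = 9
u_1(B vs R) = 1
u_1(C vs R) = 9
u_1(D vs R) = 7
max payoff 9 at {A,C}

BR_1 = {A,C}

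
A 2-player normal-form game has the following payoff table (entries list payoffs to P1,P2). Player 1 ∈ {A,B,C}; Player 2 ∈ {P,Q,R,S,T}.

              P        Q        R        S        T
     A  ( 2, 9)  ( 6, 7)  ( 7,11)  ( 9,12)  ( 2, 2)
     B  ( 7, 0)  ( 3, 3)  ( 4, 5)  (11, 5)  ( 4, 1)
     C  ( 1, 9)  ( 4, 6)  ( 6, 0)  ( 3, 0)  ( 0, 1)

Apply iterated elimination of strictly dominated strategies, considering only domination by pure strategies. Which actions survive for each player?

P1 drop C (A beats it: P:2>1 Q:6>4 R:7>6 S:9>3 T:2>0)
P2 drop P (R beats it: A:11>9 B:5>0)
P2 drop Q (R beats it: A:11>7 B:5>3)
P2 drop T (R beats it: A:11>2 B:5>1)
P1→{A,B} P2→{R,S}

Remaining: P1:{A,B} P2:{R,S}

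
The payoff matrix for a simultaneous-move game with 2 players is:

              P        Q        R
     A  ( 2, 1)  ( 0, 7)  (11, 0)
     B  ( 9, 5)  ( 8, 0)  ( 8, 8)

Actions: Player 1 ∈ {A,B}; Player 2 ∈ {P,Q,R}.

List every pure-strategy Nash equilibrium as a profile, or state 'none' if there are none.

(A,P): not NE [P1→B gives 9>2; P2→Q gives 7>1]
(A,Q): not NE [P1→B gives 8>0]
(A,R): not NE [P2→Q gives 7>0]
(B,P): not NE [P2→R gives 8>5]
(B,Q): not NE [P2→R gives 8>0]
(B,R): not NE [P1→A gives 11>8]

PSNE: ∅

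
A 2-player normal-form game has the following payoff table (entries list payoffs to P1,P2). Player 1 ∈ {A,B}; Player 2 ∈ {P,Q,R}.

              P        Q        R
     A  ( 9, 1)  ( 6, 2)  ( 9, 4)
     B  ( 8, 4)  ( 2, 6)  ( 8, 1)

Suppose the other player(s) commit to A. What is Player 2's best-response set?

u_2(P vs A) = 1
u_2(Q vs A) = 2
u_2(R vs A) = 4
max payoff 4 at {R}

argmax u_2 = {R}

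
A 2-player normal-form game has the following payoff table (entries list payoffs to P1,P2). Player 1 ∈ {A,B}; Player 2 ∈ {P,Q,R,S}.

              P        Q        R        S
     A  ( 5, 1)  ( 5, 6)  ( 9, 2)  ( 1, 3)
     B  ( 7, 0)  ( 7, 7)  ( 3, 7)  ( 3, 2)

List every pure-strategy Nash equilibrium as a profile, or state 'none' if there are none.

PSNE = {(B,Q)}

(A,P): not NE [P1→B gives 7>5; P2→Q gives 6>1]
(A,Q): not NE [P1→B gives 7>5]
(A,R): not NE [P2→Q gives 6>2]
(A,S): not NE [P1→B gives 3>1; P2→Q gives 6>3]
(B,P): not NE [P2→R gives 7>0]
(B,Q): NE
(B,R): not NE [P1→A gives 9>3]
(B,S): not NE [P2→R gives 7>2]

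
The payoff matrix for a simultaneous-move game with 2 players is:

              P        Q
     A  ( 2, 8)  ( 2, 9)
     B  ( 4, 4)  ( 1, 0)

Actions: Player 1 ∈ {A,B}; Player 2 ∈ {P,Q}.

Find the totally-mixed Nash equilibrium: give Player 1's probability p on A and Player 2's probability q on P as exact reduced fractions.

P1 indiff ⇒ q·2+(1-q)·2 = q·4+(1-q)·1 ⇒ q(-2) = (1-q)(-1) ⇒ q = 1/3
P2 indiff ⇒ p·8+(1-p)·4 = p·9+(1-p)·0 ⇒ p(-1) = (1-p)(-4) ⇒ p = 4/5

(p,q) = (4/5, 1/3)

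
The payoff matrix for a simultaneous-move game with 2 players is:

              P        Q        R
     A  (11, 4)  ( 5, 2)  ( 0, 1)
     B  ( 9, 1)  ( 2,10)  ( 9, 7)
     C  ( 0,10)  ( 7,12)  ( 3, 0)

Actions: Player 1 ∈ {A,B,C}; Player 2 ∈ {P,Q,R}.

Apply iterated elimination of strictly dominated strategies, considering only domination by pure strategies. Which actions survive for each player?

P2 drop R (Q beats it: A:2>1 B:10>7 C:12>0)
P1 drop B (A beats it: P:11>9 Q:5>2)
P1→{A,C} P2→{P,Q}

IESDS → P1:{A,C} P2:{P,Q}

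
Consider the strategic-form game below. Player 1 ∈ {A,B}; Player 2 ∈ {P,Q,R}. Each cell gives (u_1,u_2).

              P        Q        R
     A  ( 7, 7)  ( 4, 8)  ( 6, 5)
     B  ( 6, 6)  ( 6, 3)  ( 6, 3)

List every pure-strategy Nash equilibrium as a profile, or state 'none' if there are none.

(A,P): not NE [P2→Q gives 8>7]
(A,Q): not NE [P1→B gives 6>4]
(A,R): not NE [P2→Q gives 8>5]
(B,P): not NE [P1→A gives 7>6]
(B,Q): not NE [P2→P gives 6>3]
(B,R): not NE [P2→P gives 6>3]

No pure NE.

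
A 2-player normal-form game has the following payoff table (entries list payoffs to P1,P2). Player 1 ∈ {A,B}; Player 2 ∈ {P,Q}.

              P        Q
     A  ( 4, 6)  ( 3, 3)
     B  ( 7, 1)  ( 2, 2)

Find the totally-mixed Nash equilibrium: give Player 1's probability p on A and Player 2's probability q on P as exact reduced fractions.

P1 indiff ⇒ q·4+(1-q)·3 = q·7+(1-q)·2 ⇒ q(-3) = (1-q)(-1) ⇒ q = 1/4
P2 indiff ⇒ p·6+(1-p)·1 = p·3+(1-p)·2 ⇒ p(3) = (1-p)(1) ⇒ p = 1/4

(p,q) = (1/4, 1/4)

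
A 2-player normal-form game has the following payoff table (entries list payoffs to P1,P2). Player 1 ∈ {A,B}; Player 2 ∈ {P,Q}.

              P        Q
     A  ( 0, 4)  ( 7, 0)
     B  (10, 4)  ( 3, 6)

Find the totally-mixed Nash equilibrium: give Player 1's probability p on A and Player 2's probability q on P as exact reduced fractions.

P1 indiff ⇒ q·0+(1-q)·7 = q·10+(1-q)·3 ⇒ q(-10) = (1-q)(-4) ⇒ q = 2/7
P2 indiff ⇒ p·4+(1-p)·4 = p·0+(1-p)·6 ⇒ p(4) = (1-p)(2) ⇒ p = 1/3

(p,q) = (1/3, 2/7)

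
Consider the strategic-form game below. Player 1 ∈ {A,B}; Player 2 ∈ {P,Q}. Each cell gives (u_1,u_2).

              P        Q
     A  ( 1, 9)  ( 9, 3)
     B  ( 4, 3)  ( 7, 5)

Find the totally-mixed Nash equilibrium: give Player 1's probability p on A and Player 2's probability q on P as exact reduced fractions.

P1 indiff ⇒ q·1+(1-q)·9 = q·4+(1-q)·7 ⇒ q(-3) = (1-q)(-2) ⇒ q = 2/5
P2 indiff ⇒ p·9+(1-p)·3 = p·3+(1-p)·5 ⇒ p(6) = (1-p)(2) ⇒ p = 1/4

(p,q) = (1/4, 2/5)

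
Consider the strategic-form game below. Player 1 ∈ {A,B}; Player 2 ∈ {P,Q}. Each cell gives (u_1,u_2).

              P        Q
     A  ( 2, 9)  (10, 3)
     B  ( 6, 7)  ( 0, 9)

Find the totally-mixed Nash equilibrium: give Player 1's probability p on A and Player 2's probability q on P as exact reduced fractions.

p=1/4, q=5/7

P1 indiff ⇒ q·2+(1-q)·10 = q·6+(1-q)·0 ⇒ q(-4) = (1-q)(-10) ⇒ q = 5/7
P2 indiff ⇒ p·9+(1-p)·7 = p·3+(1-p)·9 ⇒ p(6) = (1-p)(2) ⇒ p = 1/4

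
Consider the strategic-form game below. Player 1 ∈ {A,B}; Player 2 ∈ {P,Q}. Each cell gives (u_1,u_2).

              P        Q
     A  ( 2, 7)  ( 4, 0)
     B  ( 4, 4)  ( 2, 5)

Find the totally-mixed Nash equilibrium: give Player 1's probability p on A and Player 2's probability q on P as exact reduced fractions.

P1 mixes 1/8 on A; P2 mixes 1/2 on P

P1 indiff ⇒ q·2+(1-q)·4 = q·4+(1-q)·2 ⇒ q(-2) = (1-q)(-2) ⇒ q = 1/2
P2 indiff ⇒ p·7+(1-p)·4 = p·0+(1-p)·5 ⇒ p(7) = (1-p)(1) ⇒ p = 1/8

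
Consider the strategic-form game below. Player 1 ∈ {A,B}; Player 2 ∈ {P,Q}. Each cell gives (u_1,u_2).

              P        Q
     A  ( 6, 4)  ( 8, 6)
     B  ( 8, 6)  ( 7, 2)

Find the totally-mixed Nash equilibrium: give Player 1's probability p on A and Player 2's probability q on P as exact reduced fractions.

P1 indiff ⇒ q·6+(1-q)·8 = q·8+(1-q)·7 ⇒ q(-2) = (1-q)(-1) ⇒ q = 1/3
P2 indiff ⇒ p·4+(1-p)·6 = p·6+(1-p)·2 ⇒ p(-2) = (1-p)(-4) ⇒ p = 2/3

p=2/3, q=1/3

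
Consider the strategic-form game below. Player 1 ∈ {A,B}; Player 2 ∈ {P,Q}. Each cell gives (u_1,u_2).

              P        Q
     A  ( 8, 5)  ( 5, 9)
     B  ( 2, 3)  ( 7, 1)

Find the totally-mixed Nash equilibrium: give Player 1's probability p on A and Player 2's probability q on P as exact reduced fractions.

P1 indiff ⇒ q·8+(1-q)·5 = q·2+(1-q)·7 ⇒ q(6) = (1-q)(2) ⇒ q = 1/4
P2 indiff ⇒ p·5+(1-p)·3 = p·9+(1-p)·1 ⇒ p(-4) = (1-p)(-2) ⇒ p = 1/3

P1 mixes 1/3 on A; P2 mixes 1/4 on P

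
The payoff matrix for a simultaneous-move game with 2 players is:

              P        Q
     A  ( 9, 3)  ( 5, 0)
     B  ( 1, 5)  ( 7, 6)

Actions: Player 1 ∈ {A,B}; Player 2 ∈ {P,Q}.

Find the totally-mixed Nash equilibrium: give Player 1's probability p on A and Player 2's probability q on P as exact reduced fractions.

P1 indiff ⇒ q·9+(1-q)·5 = q·1+(1-q)·7 ⇒ q(8) = (1-q)(2) ⇒ q = 1/5
P2 indiff ⇒ p·3+(1-p)·5 = p·0+(1-p)·6 ⇒ p(3) = (1-p)(1) ⇒ p = 1/4

p=1/4, q=1/5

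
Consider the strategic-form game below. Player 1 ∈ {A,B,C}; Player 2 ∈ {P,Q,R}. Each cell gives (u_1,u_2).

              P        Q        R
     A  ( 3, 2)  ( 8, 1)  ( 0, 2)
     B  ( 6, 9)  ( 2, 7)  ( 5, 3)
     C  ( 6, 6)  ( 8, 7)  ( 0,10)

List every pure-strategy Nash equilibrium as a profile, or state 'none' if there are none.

(A,P): not NE [P1→C gives 6>3]
(A,Q): not NE [P2→R gives 2>1]
(A,R): not NE [P1→B gives 5>0]
(B,P): NE
(B,Q): not NE [P1→C gives 8>2; P2→P gives 9>7]
(B,R): not NE [P2→P gives 9>3]
(C,P): not NE [P2→R gives 10>6]
(C,Q): not NE [P2→R gives 10>7]
(C,R): not NE [P1→B gives 5>0]

Nash profiles: (B,P)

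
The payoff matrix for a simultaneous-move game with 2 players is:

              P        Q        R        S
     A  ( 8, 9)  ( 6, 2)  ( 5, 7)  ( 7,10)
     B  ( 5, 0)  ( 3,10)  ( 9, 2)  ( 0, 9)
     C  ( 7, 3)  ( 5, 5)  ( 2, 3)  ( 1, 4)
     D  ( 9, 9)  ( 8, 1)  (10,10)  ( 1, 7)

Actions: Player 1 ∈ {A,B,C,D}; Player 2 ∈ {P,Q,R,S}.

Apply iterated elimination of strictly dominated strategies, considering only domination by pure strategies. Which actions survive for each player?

Survivors P1:{A,D} P2:{P,R,S}

P1 drop B (D beats it: P:9>5 Q:8>3 R:10>9 S:1>0)
P1 drop C (A beats it: P:8>7 Q:6>5 R:5>2 S:7>1)
P2 drop Q (P beats it: A:9>2 D:9>1)
P1→{A,D} P2→{P,R,S}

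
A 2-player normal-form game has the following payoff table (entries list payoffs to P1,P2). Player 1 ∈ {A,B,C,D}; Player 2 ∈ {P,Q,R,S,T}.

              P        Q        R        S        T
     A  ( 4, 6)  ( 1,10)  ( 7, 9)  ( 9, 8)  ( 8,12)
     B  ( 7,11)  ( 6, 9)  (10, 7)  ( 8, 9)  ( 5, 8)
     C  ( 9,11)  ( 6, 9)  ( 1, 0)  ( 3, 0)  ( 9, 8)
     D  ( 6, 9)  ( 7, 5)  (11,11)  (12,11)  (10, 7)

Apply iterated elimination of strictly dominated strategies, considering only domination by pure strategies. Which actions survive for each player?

P1 drop A (D beats it: P:6>4 Q:7>1 R:11>7 S:12>9 T:10>8)
P2 drop Q (P beats it: B:11>9 C:11>9 D:9>5)
P2 drop T (P beats it: B:11>8 C:11>8 D:9>7)
P1→{B,C,D} P2→{P,R,S}

IESDS → P1:{B,C,D} P2:{P,R,S}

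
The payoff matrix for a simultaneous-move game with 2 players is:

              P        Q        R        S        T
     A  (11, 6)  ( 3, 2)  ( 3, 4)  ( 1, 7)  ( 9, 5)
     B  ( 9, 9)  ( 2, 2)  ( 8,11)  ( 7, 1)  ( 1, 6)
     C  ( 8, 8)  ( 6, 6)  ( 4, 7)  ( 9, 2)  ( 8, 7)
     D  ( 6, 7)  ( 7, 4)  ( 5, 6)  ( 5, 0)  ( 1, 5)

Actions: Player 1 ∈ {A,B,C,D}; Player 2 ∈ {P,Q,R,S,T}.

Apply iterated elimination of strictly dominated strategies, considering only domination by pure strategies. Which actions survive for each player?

Remaining: P1:{A,B,C} P2:{P,R,S}

P2 drop Q (P beats it: A:6>2 B:9>2 C:8>6 D:7>4)
P2 drop T (P beats it: A:6>5 B:9>6 C:8>7 D:7>5)
P1 drop D (B beats it: P:9>6 R:8>5 S:7>5)
P1→{A,B,C} P2→{P,R,S}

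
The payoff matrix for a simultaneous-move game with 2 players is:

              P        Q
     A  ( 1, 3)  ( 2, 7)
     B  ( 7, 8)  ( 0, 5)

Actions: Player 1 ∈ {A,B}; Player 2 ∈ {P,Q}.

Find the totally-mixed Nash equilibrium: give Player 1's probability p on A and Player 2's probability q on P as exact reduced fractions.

P1 indiff ⇒ q·1+(1-q)·2 = q·7+(1-q)·0 ⇒ q(-6) = (1-q)(-2) ⇒ q = 1/4
P2 indiff ⇒ p·3+(1-p)·8 = p·7+(1-p)·5 ⇒ p(-4) = (1-p)(-3) ⇒ p = 3/7

p=3/7, q=1/4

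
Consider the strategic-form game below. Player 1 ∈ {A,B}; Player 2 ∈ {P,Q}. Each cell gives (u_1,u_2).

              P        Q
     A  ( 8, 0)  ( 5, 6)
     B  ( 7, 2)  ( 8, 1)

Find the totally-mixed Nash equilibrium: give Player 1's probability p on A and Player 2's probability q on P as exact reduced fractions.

P1 mixes 1/7 on A; P2 mixes 3/4 on P

P1 indiff ⇒ q·8+(1-q)·5 = q·7+(1-q)·8 ⇒ q(1) = (1-q)(3) ⇒ q = 3/4
P2 indiff ⇒ p·0+(1-p)·2 = p·6+(1-p)·1 ⇒ p(-6) = (1-p)(-1) ⇒ p = 1/7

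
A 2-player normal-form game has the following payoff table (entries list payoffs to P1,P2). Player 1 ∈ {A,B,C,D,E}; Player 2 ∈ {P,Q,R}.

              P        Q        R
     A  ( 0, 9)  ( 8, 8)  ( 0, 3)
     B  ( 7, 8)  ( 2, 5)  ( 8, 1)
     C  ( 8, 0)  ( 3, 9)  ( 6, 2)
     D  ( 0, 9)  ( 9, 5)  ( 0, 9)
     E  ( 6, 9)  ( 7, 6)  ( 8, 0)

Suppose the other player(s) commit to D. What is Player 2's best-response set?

P2 best: {P,R}

u_2(P vs D) = 9
u_2(Q vs D) = 5
u_2(R vs D) = 9
max payoff 9 at {P,R}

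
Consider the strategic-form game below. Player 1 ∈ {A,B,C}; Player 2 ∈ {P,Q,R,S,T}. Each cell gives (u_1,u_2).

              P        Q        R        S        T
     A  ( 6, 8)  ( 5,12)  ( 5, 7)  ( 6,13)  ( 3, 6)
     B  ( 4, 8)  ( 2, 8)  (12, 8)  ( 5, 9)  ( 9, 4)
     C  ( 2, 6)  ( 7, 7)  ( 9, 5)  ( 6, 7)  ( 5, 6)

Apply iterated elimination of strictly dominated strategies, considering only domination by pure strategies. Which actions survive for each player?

P2 drop P (S beats it: A:13>8 B:9>8 C:7>6)
P2 drop R (S beats it: A:13>7 B:9>8 C:7>5)
P2 drop T (Q beats it: A:12>6 B:8>4 C:7>6)
P1 drop B (A beats it: Q:5>2 S:6>5)
P1→{A,C} P2→{Q,S}

Survivors P1:{A,C} P2:{Q,S}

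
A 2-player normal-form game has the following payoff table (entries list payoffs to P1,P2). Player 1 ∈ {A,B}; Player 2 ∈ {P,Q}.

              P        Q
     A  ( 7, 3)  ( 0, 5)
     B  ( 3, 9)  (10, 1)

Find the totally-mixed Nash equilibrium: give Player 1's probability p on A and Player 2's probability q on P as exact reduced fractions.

P1 mixes 4/5 on A; P2 mixes 5/7 on P

P1 indiff ⇒ q·7+(1-q)·0 = q·3+(1-q)·10 ⇒ q(4) = (1-q)(10) ⇒ q = 5/7
P2 indiff ⇒ p·3+(1-p)·9 = p·5+(1-p)·1 ⇒ p(-2) = (1-p)(-8) ⇒ p = 4/5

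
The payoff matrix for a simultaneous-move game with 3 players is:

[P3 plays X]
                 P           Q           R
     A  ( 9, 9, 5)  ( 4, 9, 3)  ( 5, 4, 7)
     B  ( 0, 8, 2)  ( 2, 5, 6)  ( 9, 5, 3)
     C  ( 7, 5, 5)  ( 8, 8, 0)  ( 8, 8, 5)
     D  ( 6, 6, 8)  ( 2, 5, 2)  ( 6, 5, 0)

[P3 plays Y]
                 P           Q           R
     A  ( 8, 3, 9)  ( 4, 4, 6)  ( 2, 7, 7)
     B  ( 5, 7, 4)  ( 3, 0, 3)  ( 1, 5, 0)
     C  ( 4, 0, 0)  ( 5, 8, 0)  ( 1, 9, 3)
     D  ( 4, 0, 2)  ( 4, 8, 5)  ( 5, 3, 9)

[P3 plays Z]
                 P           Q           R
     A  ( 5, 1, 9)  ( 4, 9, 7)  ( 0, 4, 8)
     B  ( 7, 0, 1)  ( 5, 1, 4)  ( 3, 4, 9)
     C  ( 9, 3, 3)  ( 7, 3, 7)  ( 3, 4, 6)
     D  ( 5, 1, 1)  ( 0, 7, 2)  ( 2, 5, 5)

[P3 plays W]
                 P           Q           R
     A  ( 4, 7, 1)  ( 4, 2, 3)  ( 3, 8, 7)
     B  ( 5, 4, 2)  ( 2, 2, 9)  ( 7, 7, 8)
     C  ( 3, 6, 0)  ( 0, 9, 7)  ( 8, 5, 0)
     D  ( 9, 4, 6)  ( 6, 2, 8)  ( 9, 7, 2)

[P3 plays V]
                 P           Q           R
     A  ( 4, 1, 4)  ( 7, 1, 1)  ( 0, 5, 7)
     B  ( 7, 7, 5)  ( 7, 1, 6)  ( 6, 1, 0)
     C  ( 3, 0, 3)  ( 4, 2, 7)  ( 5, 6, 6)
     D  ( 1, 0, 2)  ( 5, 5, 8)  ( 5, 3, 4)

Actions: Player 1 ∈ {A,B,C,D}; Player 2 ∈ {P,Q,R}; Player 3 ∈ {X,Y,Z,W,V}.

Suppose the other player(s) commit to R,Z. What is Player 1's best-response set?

u_1(A vs R,Z) = 0
u_1(B vs R,Z) = 3
u_1(C vs R,Z) = 3
u_1(D vs R,Z) = 2
max payoff 3 at {B,C}

BR_1 = {B,C}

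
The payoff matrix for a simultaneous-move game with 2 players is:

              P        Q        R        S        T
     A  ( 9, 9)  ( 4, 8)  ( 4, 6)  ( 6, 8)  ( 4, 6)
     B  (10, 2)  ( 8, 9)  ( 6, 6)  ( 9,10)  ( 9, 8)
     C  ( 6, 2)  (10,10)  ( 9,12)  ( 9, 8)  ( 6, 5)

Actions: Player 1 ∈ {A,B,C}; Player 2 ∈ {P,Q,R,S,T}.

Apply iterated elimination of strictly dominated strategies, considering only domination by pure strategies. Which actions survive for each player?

IESDS → P1:{B,C} P2:{Q,R,S}

P1 drop A (B beats it: P:10>9 Q:8>4 R:6>4 S:9>6 T:9>4)
P2 drop P (Q beats it: B:9>2 C:10>2)
P2 drop T (Q beats it: B:9>8 C:10>5)
P1→{B,C} P2→{Q,R,S}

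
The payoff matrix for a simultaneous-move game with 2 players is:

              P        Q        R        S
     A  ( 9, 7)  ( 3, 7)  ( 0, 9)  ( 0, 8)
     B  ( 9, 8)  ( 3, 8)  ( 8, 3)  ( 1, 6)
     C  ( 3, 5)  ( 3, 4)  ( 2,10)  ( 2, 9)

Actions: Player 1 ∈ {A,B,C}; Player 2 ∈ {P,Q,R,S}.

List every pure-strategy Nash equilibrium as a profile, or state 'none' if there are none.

(A,P): not NE [P2→R gives 9>7]
(A,Q): not NE [P2→R gives 9>7]
(A,R): not NE [P1→B gives 8>0]
(A,S): not NE [P1→C gives 2>0; P2→R gives 9>8]
(B,P): NE
(B,Q): NE
(B,R): not NE [P2→Q gives 8>3]
(B,S): not NE [P1→C gives 2>1; P2→Q gives 8>6]
(C,P): not NE [P1→B gives 9>3; P2→R gives 10>5]
(C,Q): not NE [P2→R gives 10>4]
(C,R): not NE [P1→B gives 8>2]
(C,S): not NE [P2→R gives 10>9]

NE set: (B,P), (B,Q)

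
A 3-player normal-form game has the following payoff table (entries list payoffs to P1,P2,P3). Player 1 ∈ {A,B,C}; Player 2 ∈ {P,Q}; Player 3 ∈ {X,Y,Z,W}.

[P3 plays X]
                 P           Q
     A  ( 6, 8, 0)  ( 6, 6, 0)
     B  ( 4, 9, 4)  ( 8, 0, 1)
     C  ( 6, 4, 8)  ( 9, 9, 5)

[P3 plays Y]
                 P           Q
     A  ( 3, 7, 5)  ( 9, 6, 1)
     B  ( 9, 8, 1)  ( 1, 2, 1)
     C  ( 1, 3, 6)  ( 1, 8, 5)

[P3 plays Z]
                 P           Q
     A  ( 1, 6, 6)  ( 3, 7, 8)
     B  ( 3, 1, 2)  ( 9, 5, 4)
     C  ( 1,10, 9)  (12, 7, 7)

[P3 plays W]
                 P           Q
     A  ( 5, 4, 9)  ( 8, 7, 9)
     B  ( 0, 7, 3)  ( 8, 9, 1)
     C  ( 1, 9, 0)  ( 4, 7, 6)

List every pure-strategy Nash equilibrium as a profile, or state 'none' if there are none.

(A,P,X): not NE [P3→W gives 9>0]
(A,P,Y): not NE [P1→B gives 9>3; P3→W gives 9>5]
(A,P,Z): not NE [P1→B gives 3>1; P2→Q gives 7>6; P3→W gives 9>6]
(A,P,W): not NE [P2→Q gives 7>4]
(A,Q,X): not NE [P1→C gives 9>6; P2→P gives 8>6; P3→W gives 9>0]
(A,Q,Y): not NE [P2→P gives 7>6; P3→W gives 9>1]
(A,Q,Z): not NE [P1→C gives 12>3; P3→W gives 9>8]
(A,Q,W): NE
(B,P,X): not NE [P1→C gives 6>4]
(B,P,Y): not NE [P3→X gives 4>1]
(B,P,Z): not NE [P2→Q gives 5>1; P3→X gives 4>2]
(B,P,W): not NE [P1→A gives 5>0; P2→Q gives 9>7; P3→X gives 4>3]
(B,Q,X): not NE [P1→C gives 9>8; P2→P gives 9>0; P3→Z gives 4>1]
(B,Q,Y): not NE [P1→A gives 9>1; P2→P gives 8>2; P3→Z gives 4>1]
(B,Q,Z): not NE [P1→C gives 12>9]
(B,Q,W): not NE [P3→Z gives 4>1]
(C,P,X): not NE [P2→Q gives 9>4; P3→Z gives 9>8]
(C,P,Y): not NE [P1→B gives 9>1; P2→Q gives 8>3; P3→Z gives 9>6]
(C,P,Z): not NE [P1→B gives 3>1]
(C,P,W): not NE [P1→A gives 5>1; P3→Z gives 9>0]
(C,Q,X): not NE [P3→Z gives 7>5]
(C,Q,Y): not NE [P1→A gives 9>1; P3→Z gives 7>5]
(C,Q,Z): not NE [P2→P gives 10>7]
(C,Q,W): not NE [P1→B gives 8>4; P2→P gives 9>7; P3→Z gives 7>6]

Nash profiles: (A,Q,W)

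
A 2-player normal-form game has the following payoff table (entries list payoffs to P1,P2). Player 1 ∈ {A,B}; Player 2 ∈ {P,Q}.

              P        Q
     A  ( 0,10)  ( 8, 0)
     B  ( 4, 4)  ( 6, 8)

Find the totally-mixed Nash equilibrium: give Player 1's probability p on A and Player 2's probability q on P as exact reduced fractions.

P1 mixes 2/7 on A; P2 mixes 1/3 on P

P1 indiff ⇒ q·0+(1-q)·8 = q·4+(1-q)·6 ⇒ q(-4) = (1-q)(-2) ⇒ q = 1/3
P2 indiff ⇒ p·10+(1-p)·4 = p·0+(1-p)·8 ⇒ p(10) = (1-p)(4) ⇒ p = 2/7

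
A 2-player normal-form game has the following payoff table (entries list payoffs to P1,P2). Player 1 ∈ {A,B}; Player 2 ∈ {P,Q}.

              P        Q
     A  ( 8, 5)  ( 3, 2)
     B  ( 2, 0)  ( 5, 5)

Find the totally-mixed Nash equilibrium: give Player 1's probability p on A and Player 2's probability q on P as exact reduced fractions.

(p,q) = (5/8, 1/4)

P1 indiff ⇒ q·8+(1-q)·3 = q·2+(1-q)·5 ⇒ q(6) = (1-q)(2) ⇒ q = 1/4
P2 indiff ⇒ p·5+(1-p)·0 = p·2+(1-p)·5 ⇒ p(3) = (1-p)(5) ⇒ p = 5/8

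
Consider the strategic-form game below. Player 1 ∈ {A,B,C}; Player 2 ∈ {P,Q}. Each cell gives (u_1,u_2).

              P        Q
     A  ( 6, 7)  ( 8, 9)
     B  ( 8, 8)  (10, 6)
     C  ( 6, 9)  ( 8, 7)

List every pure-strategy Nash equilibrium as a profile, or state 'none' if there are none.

(A,P): not NE [P1→B gives 8>6; P2→Q gives 9>7]
(A,Q): not NE [P1→B gives 10>8]
(B,P): NE
(B,Q): not NE [P2→P gives 8>6]
(C,P): not NE [P1→B gives 8>6]
(C,Q): not NE [P1→B gives 10>8; P2→P gives 9>7]

Nash profiles: (B,P)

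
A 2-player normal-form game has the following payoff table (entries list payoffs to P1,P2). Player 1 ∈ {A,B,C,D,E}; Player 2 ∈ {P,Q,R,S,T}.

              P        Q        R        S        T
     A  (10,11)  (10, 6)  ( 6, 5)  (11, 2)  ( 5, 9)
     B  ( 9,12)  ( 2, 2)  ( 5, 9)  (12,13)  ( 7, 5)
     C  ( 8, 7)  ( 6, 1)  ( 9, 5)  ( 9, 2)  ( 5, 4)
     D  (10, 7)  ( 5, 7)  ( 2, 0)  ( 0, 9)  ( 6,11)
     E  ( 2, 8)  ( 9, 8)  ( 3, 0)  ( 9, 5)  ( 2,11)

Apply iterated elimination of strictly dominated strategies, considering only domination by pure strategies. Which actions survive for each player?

Remaining: P1:{A,B,D} P2:{P,S,T}

P1 drop E (A beats it: P:10>2 Q:10>9 R:6>3 S:11>9 T:5>2)
P2 drop Q (T beats it: A:9>6 B:5>2 C:4>1 D:11>7)
P2 drop R (P beats it: A:11>5 B:12>9 C:7>5 D:7>0)
P1 drop C (B beats it: P:9>8 S:12>9 T:7>5)
P1→{A,B,D} P2→{P,S,T}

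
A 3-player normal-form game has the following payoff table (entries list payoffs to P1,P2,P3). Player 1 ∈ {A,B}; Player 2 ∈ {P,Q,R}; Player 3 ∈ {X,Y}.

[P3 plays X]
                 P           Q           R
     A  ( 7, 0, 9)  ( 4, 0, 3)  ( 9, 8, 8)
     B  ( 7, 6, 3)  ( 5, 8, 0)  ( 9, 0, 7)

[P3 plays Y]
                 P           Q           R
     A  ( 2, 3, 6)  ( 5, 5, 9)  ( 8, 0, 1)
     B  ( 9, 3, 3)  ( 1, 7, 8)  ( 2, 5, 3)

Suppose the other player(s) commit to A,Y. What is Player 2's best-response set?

u_2(P vs A,Y) = 3
u_2(Q vs A,Y) = 5
u_2(R vs A,Y) = 0
max payoff 5 at {Q}

BR_2 = {Q}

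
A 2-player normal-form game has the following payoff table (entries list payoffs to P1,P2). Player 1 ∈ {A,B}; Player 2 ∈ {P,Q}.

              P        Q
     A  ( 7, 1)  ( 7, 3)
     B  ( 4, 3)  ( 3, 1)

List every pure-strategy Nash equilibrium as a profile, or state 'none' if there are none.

Nash profiles: (A,Q)

(A,P): not NE [P2→Q gives 3>1]
(A,Q): NE
(B,P): not NE [P1→A gives 7>4]
(B,Q): not NE [P1→A gives 7>3; P2→P gives 3>1]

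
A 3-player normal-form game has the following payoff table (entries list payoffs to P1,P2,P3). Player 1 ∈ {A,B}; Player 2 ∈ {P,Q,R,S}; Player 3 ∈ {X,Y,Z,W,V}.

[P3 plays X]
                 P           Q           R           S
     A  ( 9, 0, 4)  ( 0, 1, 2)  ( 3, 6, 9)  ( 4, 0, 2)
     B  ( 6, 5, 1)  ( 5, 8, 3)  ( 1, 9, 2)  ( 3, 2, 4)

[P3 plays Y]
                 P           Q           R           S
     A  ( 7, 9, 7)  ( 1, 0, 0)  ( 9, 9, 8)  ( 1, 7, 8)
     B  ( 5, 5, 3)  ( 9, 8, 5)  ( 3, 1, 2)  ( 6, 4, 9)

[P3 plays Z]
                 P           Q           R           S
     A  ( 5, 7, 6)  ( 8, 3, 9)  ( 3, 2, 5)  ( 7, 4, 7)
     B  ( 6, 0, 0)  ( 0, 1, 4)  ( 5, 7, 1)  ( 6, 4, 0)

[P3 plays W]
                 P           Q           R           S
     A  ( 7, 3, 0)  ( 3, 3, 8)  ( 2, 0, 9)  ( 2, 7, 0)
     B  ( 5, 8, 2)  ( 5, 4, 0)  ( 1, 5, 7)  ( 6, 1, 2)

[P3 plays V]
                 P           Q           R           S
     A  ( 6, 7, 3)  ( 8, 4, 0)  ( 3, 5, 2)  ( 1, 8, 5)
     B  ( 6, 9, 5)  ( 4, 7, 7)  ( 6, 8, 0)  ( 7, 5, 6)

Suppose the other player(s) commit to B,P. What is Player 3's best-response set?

BR_3 = {V}

u_3(X vs B,P) = 1
u_3(Y vs B,P) = 3
u_3(Z vs B,P) = 0
u_3(W vs B,P) = 2
u_3(V vs B,P) = 5
max payoff 5 at {V}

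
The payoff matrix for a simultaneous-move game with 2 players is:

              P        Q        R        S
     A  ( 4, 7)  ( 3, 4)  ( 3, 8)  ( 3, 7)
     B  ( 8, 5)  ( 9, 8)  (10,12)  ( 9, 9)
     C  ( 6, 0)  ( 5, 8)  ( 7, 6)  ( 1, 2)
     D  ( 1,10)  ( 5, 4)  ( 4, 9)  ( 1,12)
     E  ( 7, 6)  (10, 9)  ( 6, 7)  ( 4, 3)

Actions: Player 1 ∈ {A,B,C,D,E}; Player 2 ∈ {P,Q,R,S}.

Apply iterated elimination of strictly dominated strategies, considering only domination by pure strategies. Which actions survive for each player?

Remaining: P1:{B,E} P2:{Q,R}

P1 drop A (B beats it: P:8>4 Q:9>3 R:10>3 S:9>3)
P1 drop C (B beats it: P:8>6 Q:9>5 R:10>7 S:9>1)
P1 drop D (B beats it: P:8>1 Q:9>5 R:10>4 S:9>1)
P2 drop P (Q beats it: B:8>5 E:9>6)
P2 drop S (R beats it: B:12>9 E:7>3)
P1→{B,E} P2→{Q,R}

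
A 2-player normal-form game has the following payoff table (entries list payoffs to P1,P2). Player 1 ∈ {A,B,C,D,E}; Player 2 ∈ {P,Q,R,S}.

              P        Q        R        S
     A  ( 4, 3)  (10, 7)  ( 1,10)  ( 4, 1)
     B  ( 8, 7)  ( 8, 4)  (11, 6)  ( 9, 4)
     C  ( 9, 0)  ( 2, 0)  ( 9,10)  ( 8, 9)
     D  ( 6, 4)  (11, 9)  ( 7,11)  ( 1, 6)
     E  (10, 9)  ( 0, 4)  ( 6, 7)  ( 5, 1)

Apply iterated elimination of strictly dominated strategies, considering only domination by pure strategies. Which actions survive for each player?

P2 drop Q (R beats it: A:10>7 B:6>4 C:10>0 D:11>9 E:7>4)
P1 drop A (B beats it: P:8>4 R:11>1 S:9>4)
P1 drop D (B beats it: P:8>6 R:11>7 S:9>1)
P2 drop S (R beats it: B:6>4 C:10>9 E:7>1)
P1→{B,C,E} P2→{P,R}

Remaining: P1:{B,C,E} P2:{P,R}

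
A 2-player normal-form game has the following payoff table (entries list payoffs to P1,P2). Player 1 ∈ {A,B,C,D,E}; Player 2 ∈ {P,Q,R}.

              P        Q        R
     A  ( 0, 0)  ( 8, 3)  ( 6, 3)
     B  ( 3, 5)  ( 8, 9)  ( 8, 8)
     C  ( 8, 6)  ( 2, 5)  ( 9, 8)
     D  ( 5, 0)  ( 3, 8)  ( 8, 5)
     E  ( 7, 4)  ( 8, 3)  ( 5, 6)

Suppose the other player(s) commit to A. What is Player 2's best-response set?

u_2(P vs A) = 0
u_2(Q vs A) = 3
u_2(R vs A) = 3
max payoff 3 at {Q,R}

BR_2 = {Q,R}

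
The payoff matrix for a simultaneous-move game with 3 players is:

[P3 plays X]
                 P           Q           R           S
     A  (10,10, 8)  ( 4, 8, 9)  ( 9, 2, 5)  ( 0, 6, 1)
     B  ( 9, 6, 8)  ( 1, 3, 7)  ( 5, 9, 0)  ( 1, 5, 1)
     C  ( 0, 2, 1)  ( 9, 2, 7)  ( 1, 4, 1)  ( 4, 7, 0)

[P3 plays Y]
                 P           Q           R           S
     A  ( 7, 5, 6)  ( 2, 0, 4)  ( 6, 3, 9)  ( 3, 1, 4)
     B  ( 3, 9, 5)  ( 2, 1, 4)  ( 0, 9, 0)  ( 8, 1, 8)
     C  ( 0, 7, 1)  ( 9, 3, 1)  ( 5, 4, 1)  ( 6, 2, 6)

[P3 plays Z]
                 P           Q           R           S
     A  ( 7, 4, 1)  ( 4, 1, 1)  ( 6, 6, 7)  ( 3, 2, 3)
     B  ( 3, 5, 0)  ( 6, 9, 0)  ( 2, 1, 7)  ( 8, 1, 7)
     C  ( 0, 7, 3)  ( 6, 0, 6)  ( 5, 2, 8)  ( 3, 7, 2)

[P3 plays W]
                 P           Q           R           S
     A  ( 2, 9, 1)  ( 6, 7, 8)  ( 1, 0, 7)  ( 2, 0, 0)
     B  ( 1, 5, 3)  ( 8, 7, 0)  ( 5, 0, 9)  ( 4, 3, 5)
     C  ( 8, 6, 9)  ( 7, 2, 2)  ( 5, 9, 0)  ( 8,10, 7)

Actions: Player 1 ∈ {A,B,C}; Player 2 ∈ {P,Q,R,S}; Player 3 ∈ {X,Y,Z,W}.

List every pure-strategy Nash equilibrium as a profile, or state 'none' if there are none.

(A,P,X): NE
(A,P,Y): not NE [P3→X gives 8>6]
(A,P,Z): not NE [P2→R gives 6>4; P3→X gives 8>1]
(A,P,W): not NE [P1→C gives 8>2; P3→X gives 8>1]
(A,Q,X): not NE [P1→C gives 9>4; P2→P gives 10>8]
(A,Q,Y): not NE [P1→C gives 9>2; P2→P gives 5>0; P3→X gives 9>4]
(A,Q,Z): not NE [P1→C gives 6>4; P2→R gives 6>1; P3→X gives 9>1]
(A,Q,W): not NE [P1→B gives 8>6; P2→P gives 9>7; P3→X gives 9>8]
(A,R,X): not NE [P2→P gives 10>2; P3→Y gives 9>5]
(A,R,Y): not NE [P2→P gives 5>3]
(A,R,Z): not NE [P3→Y gives 9>7]
(A,R,W): not NE [P1→C gives 5>1; P2→P gives 9>0; P3→Y gives 9>7]
(A,S,X): not NE [P1→C gives 4>0; P2→P gives 10>6; P3→Y gives 4>1]
(A,S,Y): not NE [P1→B gives 8>3; P2→P gives 5>1]
(A,S,Z): not NE [P1→B gives 8>3; P2→R gives 6>2; P3→Y gives 4>3]
(A,S,W): not NE [P1→C gives 8>2; P2→P gives 9>0; P3→Y gives 4>0]
(B,P,X): not NE [P1→A gives 10>9; P2→R gives 9>6]
(B,P,Y): not NE [P1→A gives 7>3; P3→X gives 8>5]
(B,P,Z): not NE [P1→A gives 7>3; P2→Q gives 9>5; P3→X gives 8>0]
(B,P,W): not NE [P1→C gives 8>1; P2→Q gives 7>5; P3→X gives 8>3]
(B,Q,X): not NE [P1→C gives 9>1; P2→R gives 9>3]
(B,Q,Y): not NE [P1→C gives 9>2; P2→R gives 9>1; P3→X gives 7>4]
(B,Q,Z): not NE [P3→X gives 7>0]
(B,Q,W): not NE [P3→X gives 7>0]
(B,R,X): not NE [P1→A gives 9>5; P3→W gives 9>0]
(B,R,Y): not NE [P1→A gives 6>0; P3→W gives 9>0]
(B,R,Z): not NE [P1→A gives 6>2; P2→Q gives 9>1; P3→W gives 9>7]
(B,R,W): not NE [P2→Q gives 7>0]
(B,S,X): not NE [P1→C gives 4>1; P2→R gives 9>5; P3→Y gives 8>1]
(B,S,Y): not NE [P2→R gives 9>1]
(B,S,Z): not NE [P2→Q gives 9>1; P3→Y gives 8>7]
(B,S,W): not NE [P1→C gives 8>4; P2→Q gives 7>3; P3→Y gives 8>5]
(C,P,X): not NE [P1→A gives 10>0; P2→S gives 7>2; P3→W gives 9>1]
(C,P,Y): not NE [P1→A gives 7>0; P3→W gives 9>1]
(C,P,Z): not NE [P1→A gives 7>0; P3→W gives 9>3]
(C,P,W): not NE [P2→S gives 10>6]
(C,Q,X): not NE [P2→S gives 7>2]
(C,Q,Y): not NE [P2→P gives 7>3; P3→X gives 7>1]
(C,Q,Z): not NE [P2→S gives 7>0; P3→X gives 7>6]
(C,Q,W): not NE [P1→B gives 8>7; P2→S gives 10>2; P3→X gives 7>2]
(C,R,X): not NE [P1→A gives 9>1; P2→S gives 7>4; P3→Z gives 8>1]
(C,R,Y): not NE [P1→A gives 6>5; P2→P gives 7>4; P3→Z gives 8>1]
(C,R,Z): not NE [P1→A gives 6>5; P2→S gives 7>2]
(C,R,W): not NE [P2→S gives 10>9; P3→Z gives 8>0]
(C,S,X): not NE [P3→W gives 7>0]
(C,S,Y): not NE [P1→B gives 8>6; P2→P gives 7>2; P3→W gives 7>6]
(C,S,Z): not NE [P1→B gives 8>3; P3→W gives 7>2]
(C,S,W): NE

NE set: (A,P,X), (C,S,W)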